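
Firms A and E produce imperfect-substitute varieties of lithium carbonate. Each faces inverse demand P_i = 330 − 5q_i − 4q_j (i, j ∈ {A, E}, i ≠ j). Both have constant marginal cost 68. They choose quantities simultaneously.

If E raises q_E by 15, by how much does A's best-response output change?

Firm A's profit: π = q_A(330 − 5q_A − 4q_E) − 68q_A.
∂π/∂q_A = 262 − 10q_A − 4q_E = 0 ⇒ q_A = 26.2 − 0.4q_E.
The reaction-function slope is −0.4, so a 15-unit rise in q_E moves q_A by −0.4 × 15 = −6. A's best response falls — the actions are strategic substitutes.

-6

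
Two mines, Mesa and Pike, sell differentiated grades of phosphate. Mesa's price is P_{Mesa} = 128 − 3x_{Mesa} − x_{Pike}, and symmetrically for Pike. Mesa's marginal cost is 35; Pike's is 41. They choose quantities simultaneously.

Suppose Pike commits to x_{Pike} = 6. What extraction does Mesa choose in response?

Mine Mesa's profit: π = x_{Mesa}(128 − 3x_{Mesa} − x_{Pike}) − 35x_{Mesa}.
∂π/∂x_{Mesa} = 93 − 6x_{Mesa} − x_{Pike} = 0 ⇒ x_{Mesa} = 15.5 − (1/6)x_{Pike}.
At x_{Pike} = 6: x_{Mesa} = 15.5 − (1/6)·6 = 14.5.

14.5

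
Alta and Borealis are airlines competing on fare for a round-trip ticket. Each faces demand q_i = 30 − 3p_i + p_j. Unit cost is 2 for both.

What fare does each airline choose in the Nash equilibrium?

7.2

Alta's profit: π = (p_{Alta} − 2)(30 − 3p_{Alta} + p_{Borealis}).
∂π/∂p_{Alta} = 36 − 6p_{Alta} + p_{Borealis} = 0 ⇒ p_{Alta} = 6 + (1/6)p_{Borealis}.
Setting p_{Alta} = p_{Borealis} in the reaction function: p_{Alta} = 6 + (1/6)p_{Alta}, so p_{Alta} = 6 / (5/6) = 7.2.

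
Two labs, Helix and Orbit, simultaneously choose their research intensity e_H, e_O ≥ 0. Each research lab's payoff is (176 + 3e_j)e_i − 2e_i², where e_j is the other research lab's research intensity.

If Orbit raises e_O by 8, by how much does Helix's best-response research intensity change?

6

Helix's payoff is (176 + 3e_O)e_H − 2e_H².
∂π/∂e_H = 176 + 3e_O − 4e_H = 0, so e_H = 44 + 0.75e_O.
The reaction-function slope is 0.75, so an 8-unit rise in e_O moves e_H by 0.75 × 8 = 6. Helix's best response rises — the actions are strategic complements.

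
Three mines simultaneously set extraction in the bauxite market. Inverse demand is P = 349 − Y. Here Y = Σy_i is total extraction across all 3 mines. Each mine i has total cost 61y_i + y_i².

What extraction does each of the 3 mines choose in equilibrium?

A representative mine's profit is π_i = y_i(349 − Y) − 61y_i − y_i², with Y = y_i + Σ_{j≠i} y_j.
First-order condition: 288 − 4y_i − Σ_{j≠i} y_j = 0.
In a symmetric equilibrium every mine chooses the same y, so Σ_{j≠i} y_j = 2y. The condition becomes 288 − 6y = 0, giving y = 288/6 = 48.

48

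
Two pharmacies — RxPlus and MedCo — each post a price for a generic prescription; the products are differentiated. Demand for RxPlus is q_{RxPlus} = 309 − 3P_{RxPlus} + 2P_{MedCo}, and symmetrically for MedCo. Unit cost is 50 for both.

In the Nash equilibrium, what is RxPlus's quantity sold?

RxPlus's profit: π = (P_{RxPlus} − 50)(309 − 3P_{RxPlus} + 2P_{MedCo}).
∂π/∂P_{RxPlus} = 459 − 6P_{RxPlus} + 2P_{MedCo} = 0 ⇒ P_{RxPlus} = 76.5 + (1/3)P_{MedCo}.
The game is symmetric, so in equilibrium P_{MedCo} = P_{RxPlus}: the reaction function gives (2/3)P_{RxPlus} = 76.5, hence P_{RxPlus} = 114.75.
q_{RxPlus} = 309 − 3·114.75 + 2·114.75 = 194.25.

194.25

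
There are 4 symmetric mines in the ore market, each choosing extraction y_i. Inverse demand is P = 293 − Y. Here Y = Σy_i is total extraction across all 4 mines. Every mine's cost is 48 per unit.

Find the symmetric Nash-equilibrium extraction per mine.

A representative mine's profit is π_i = y_i(293 − Y) − 48y_i, with Y = y_i + Σ_{j≠i} y_j.
First-order condition: 245 − 2y_i − Σ_{j≠i} y_j = 0.
Imposing symmetry (y_j = y for all j) turns Σ_{j≠i} y_j into 3y, so 245 = 5y and y = 49.

49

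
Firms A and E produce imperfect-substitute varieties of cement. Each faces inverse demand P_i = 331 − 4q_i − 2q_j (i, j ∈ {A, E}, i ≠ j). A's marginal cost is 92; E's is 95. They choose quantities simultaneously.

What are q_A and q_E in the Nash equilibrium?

24, 23.5

Firm A's profit: π = q_A(331 − 4q_A − 2q_E) − 92q_A.
∂π/∂q_A = 239 − 8q_A − 2q_E = 0 ⇒ q_A = 29.875 − 0.25q_E.
Similarly q_E = 29.5 − 0.25q_A.
Solving the two reaction functions simultaneously: (1 − (−0.25)(−0.25))q_A = 29.875 − 0.25·29.5, so 0.9375q_A = 22.5 and q_A = 24.
Then q_E = 29.5 − 0.25·24 = 23.5.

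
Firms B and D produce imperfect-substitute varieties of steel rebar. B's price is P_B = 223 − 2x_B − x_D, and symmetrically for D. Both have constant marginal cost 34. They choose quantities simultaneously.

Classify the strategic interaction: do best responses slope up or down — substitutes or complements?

Firm B's profit: π = x_B(223 − 2x_B − x_D) − 34x_B.
∂π/∂x_B = 189 − 4x_B − x_D = 0 ⇒ x_B = 47.25 − 0.25x_D.
The best-response slope dx_B/dx_D = −0.25 < 0: the reaction function is downward-sloping, so the choices are strategic substitutes.

strategic substitutes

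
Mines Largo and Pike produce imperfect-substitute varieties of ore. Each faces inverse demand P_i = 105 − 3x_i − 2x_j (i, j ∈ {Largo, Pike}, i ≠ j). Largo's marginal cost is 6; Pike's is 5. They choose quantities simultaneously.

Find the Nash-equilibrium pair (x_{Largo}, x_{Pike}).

Mine Largo's profit: π = x_{Largo}(105 − 3x_{Largo} − 2x_{Pike}) − 6x_{Largo}.
∂π/∂x_{Largo} = 99 − 6x_{Largo} − 2x_{Pike} = 0 ⇒ x_{Largo} = 16.5 − (1/3)x_{Pike}.
Similarly x_{Pike} = 50/3 − (1/3)x_{Largo}.
Solving the two reaction functions simultaneously: (1 − (−1/3)(−1/3))x_{Largo} = 16.5 − (1/3)·(50/3), so (8/9)x_{Largo} = 197/18 and x_{Largo} = 12.3125.
Then x_{Pike} = 50/3 − (1/3)·12.3125 = 12.5625.

12.3125, 12.5625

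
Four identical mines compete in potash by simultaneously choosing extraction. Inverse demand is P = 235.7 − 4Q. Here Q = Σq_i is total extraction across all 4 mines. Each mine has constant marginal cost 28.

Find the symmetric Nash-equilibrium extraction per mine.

A representative mine's profit is π_i = q_i(235.7 − 4Q) − 28q_i, with Q = q_i + Σ_{j≠i} q_j.
First-order condition: 207.7 − 8q_i − 4Σ_{j≠i} q_j = 0.
In a symmetric equilibrium every mine chooses the same q, so Σ_{j≠i} q_j = 3q. The condition becomes 207.7 − 20q = 0, giving q = 207.7/20 = 10.385.

10.385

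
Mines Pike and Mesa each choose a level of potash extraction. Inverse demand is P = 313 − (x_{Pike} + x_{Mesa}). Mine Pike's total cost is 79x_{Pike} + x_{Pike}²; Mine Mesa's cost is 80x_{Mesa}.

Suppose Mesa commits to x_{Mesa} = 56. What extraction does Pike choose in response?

44.5

Mine Pike's profit: π = x_{Pike}(313 − (x_{Pike} + x_{Mesa})) − 79x_{Pike} − x_{Pike}².
∂π/∂x_{Pike} = 234 − 4x_{Pike} − x_{Mesa} = 0, so x_{Pike} = 58.5 − 0.25x_{Mesa}.
At x_{Mesa} = 56: x_{Pike} = 58.5 − 0.25·56 = 44.5.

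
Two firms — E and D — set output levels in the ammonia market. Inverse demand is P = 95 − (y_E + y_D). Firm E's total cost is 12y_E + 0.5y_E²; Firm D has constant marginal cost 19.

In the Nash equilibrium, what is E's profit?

486

Firm E's profit: π = y_E(95 − (y_E + y_D)) − 12y_E − 0.5y_E².
∂π/∂y_E = 83 − 3y_E − y_D = 0, so y_E = 83/3 − (1/3)y_D.
For D: ∂π/∂y_D = 76 − 2y_D − y_E = 0 ⇒ y_D = 38 − 0.5y_E.
Plugging y_D into E's best response: y_E = 83/3 − (1/3)(38 − 0.5y_E) ⇒ (5/6)y_E = 15, so y_E = 18.
Then y_D = 38 − 0.5·18 = 29.
Price P = 95 − 47 = 48.
E's profit: (48 − 12)·18 − 0.5(18)² = 486.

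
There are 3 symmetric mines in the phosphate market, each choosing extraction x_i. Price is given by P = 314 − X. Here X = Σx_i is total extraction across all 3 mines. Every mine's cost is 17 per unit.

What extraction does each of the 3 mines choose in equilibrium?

A representative mine's profit is π_i = x_i(314 − X) − 17x_i, with X = x_i + Σ_{j≠i} x_j.
First-order condition: 297 − 2x_i − Σ_{j≠i} x_j = 0.
In a symmetric equilibrium every mine chooses the same x, so Σ_{j≠i} x_j = 2x. The condition becomes 297 − 4x = 0, giving x = 297/4 = 74.25.

74.25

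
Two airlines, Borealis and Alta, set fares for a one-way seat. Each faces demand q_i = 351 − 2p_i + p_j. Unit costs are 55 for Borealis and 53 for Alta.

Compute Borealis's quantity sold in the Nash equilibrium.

196.8

Borealis's profit: π = (p_{Borealis} − 55)(351 − 2p_{Borealis} + p_{Alta}).
∂π/∂p_{Borealis} = 461 − 4p_{Borealis} + p_{Alta} = 0 ⇒ p_{Borealis} = 115.25 + 0.25p_{Alta}.
Similarly p_{Alta} = 114.25 + 0.25p_{Borealis}.
Solving the two reaction functions simultaneously: (1 − (0.25)(0.25))p_{Borealis} = 115.25 + 0.25·114.25, so 0.9375p_{Borealis} = 143.8125 and p_{Borealis} = 153.4.
Then p_{Alta} = 114.25 + 0.25·153.4 = 152.6.
q_{Borealis} = 351 − 2·153.4 + 152.6 = 196.8.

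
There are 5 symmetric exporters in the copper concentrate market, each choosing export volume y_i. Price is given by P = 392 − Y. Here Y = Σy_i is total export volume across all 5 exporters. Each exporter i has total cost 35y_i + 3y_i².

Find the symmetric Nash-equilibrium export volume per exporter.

A representative exporter's profit is π_i = y_i(392 − Y) − 35y_i − 3y_i², with Y = y_i + Σ_{j≠i} y_j.
First-order condition: 357 − 8y_i − Σ_{j≠i} y_j = 0.
With identical exporters, set every y_j = y: then 357 − 8y − 4y = 0, i.e. y = 357/12 = 29.75.

29.75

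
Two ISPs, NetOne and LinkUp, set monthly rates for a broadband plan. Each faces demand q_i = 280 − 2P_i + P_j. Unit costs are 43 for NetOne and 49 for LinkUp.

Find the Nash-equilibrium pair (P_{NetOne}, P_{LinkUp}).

122.8, 125.2

NetOne's profit: π = (P_{NetOne} − 43)(280 − 2P_{NetOne} + P_{LinkUp}).
∂π/∂P_{NetOne} = 366 − 4P_{NetOne} + P_{LinkUp} = 0 ⇒ P_{NetOne} = 91.5 + 0.25P_{LinkUp}.
Similarly P_{LinkUp} = 94.5 + 0.25P_{NetOne}.
Plugging P_{LinkUp} into NetOne's best response: P_{NetOne} = 91.5 + 0.25(94.5 + 0.25P_{NetOne}) ⇒ 0.9375P_{NetOne} = 115.125, so P_{NetOne} = 122.8.
Then P_{LinkUp} = 94.5 + 0.25·122.8 = 125.2.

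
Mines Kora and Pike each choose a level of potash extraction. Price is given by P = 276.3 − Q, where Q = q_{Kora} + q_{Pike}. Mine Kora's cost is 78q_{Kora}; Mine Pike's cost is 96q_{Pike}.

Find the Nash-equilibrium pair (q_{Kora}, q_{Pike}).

72.1, 54.1

Mine Kora's profit: π = q_{Kora}(276.3 − (q_{Kora} + q_{Pike})) − 78q_{Kora}.
∂π/∂q_{Kora} = 198.3 − 2q_{Kora} − q_{Pike} = 0, so q_{Kora} = 99.15 − 0.5q_{Pike}.
By the same steps for Pike: q_{Pike} = 90.15 − 0.5q_{Kora}.
Substituting the second reaction function into the first: q_{Kora} = 99.15 − 0.5(90.15 − 0.5q_{Kora}), which gives 0.75q_{Kora} = 54.075 ⇒ q_{Kora} = 72.1.
Then q_{Pike} = 90.15 − 0.5·72.1 = 54.1.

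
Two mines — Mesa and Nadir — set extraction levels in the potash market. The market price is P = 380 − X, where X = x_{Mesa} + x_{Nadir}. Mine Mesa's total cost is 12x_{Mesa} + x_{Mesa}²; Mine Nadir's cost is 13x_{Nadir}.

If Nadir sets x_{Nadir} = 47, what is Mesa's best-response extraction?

Mine Mesa's profit: π = x_{Mesa}(380 − (x_{Mesa} + x_{Nadir})) − 12x_{Mesa} − x_{Mesa}².
∂π/∂x_{Mesa} = 368 − 4x_{Mesa} − x_{Nadir} = 0, so x_{Mesa} = 92 − 0.25x_{Nadir}.
At x_{Nadir} = 47: x_{Mesa} = 92 − 0.25·47 = 80.25.

80.25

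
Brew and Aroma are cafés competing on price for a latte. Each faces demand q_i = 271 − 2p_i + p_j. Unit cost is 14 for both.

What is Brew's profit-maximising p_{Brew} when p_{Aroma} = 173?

118

Brew's profit: π = (p_{Brew} − 14)(271 − 2p_{Brew} + p_{Aroma}).
∂π/∂p_{Brew} = 299 − 4p_{Brew} + p_{Aroma} = 0 ⇒ p_{Brew} = 74.75 + 0.25p_{Aroma}.
At p_{Aroma} = 173: p_{Brew} = 74.75 + 0.25·173 = 118.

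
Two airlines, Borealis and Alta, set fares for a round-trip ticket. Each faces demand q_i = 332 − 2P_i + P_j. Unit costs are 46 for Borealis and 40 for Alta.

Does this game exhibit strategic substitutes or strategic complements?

strategic complements

Borealis's profit: π = (P_{Borealis} − 46)(332 − 2P_{Borealis} + P_{Alta}).
∂π/∂P_{Borealis} = 424 − 4P_{Borealis} + P_{Alta} = 0 ⇒ P_{Borealis} = 106 + 0.25P_{Alta}.
The best-response slope dP_{Borealis}/dP_{Alta} = 0.25 > 0: the reaction function is upward-sloping, so the choices are strategic complements.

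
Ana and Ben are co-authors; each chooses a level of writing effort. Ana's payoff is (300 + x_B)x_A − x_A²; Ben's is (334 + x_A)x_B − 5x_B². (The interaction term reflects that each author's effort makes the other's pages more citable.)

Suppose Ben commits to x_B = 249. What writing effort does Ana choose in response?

Expanding Ana's payoff: 300x_A + x_Bx_A − x_A².
∂π/∂x_A = 300 + x_B − 2x_A = 0, so x_A = 150 + 0.5x_B.
At x_B = 249: x_A = 150 + 0.5·249 = 274.5.

274.5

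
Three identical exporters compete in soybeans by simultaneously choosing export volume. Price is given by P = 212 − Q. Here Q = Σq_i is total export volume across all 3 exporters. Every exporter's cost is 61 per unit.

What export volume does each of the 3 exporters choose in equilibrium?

A representative exporter's profit is π_i = q_i(212 − Q) − 61q_i, with Q = q_i + Σ_{j≠i} q_j.
First-order condition: 151 − 2q_i − Σ_{j≠i} q_j = 0.
In a symmetric equilibrium every exporter chooses the same q, so Σ_{j≠i} q_j = 2q. The condition becomes 151 − 4q = 0, giving q = 151/4 = 37.75.

37.75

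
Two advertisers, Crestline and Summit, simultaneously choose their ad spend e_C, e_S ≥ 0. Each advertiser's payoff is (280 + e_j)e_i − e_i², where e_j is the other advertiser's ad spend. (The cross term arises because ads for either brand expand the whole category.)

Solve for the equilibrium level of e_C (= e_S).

Crestline's payoff is (280 + e_S)e_C − e_C².
∂π/∂e_C = 280 + e_S − 2e_C = 0, so e_C = 140 + 0.5e_S.
The game is symmetric, so in equilibrium e_S = e_C: the reaction function gives 0.5e_C = 140, hence e_C = 280.

280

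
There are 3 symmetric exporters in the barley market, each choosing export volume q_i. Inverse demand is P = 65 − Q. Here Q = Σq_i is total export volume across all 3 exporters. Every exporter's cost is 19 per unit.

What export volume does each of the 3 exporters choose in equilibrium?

11.5

A representative exporter's profit is π_i = q_i(65 − Q) − 19q_i, with Q = q_i + Σ_{j≠i} q_j.
First-order condition: 46 − 2q_i − Σ_{j≠i} q_j = 0.
With identical exporters, set every q_j = q: then 46 − 2q − 2q = 0, i.e. q = 46/4 = 11.5.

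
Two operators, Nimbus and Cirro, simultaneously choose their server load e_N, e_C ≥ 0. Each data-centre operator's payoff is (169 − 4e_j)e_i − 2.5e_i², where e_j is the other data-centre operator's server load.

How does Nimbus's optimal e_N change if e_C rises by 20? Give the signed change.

-16

Nimbus's payoff is (169 − 4e_C)e_N − 2.5e_N².
∂π/∂e_N = 169 − 4e_C − 5e_N = 0, so e_N = 33.8 − 0.8e_C.
The reaction-function slope is −0.8, so a 20-unit rise in e_C moves e_N by −0.8 × 20 = −16. Nimbus's best response falls — the actions are strategic substitutes.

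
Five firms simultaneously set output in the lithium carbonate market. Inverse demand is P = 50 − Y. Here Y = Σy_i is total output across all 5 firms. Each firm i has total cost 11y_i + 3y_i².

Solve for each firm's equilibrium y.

3.25

A representative firm's profit is π_i = y_i(50 − Y) − 11y_i − 3y_i², with Y = y_i + Σ_{j≠i} y_j.
First-order condition: 39 − 8y_i − Σ_{j≠i} y_j = 0.
In a symmetric equilibrium every firm chooses the same y, so Σ_{j≠i} y_j = 4y. The condition becomes 39 − 12y = 0, giving y = 39/12 = 3.25.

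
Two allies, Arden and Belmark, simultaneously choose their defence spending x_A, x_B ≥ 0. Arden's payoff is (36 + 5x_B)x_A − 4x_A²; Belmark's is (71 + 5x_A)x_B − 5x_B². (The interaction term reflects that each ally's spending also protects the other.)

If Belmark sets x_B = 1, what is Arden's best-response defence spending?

Expanding Arden's payoff: 36x_A + 5x_Bx_A − 4x_A².
∂π/∂x_A = 36 + 5x_B − 8x_A = 0, so x_A = 4.5 + 0.625x_B.
At x_B = 1: x_A = 4.5 + 0.625·1 = 5.125.

5.125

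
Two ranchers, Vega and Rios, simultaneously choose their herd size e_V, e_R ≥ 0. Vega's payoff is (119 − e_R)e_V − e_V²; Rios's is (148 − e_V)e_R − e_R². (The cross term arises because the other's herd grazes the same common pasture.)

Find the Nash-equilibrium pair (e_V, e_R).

Expanding Vega's payoff: 119e_V − e_Re_V − e_V².
∂π/∂e_V = 119 − e_R − 2e_V = 0, so e_V = 59.5 − 0.5e_R.
Likewise for Rios: e_R = 74 − 0.5e_V.
Substituting the second reaction function into the first: e_V = 59.5 − 0.5(74 − 0.5e_V), which gives 0.75e_V = 22.5 ⇒ e_V = 30.
Then e_R = 74 − 0.5·30 = 59.

30, 59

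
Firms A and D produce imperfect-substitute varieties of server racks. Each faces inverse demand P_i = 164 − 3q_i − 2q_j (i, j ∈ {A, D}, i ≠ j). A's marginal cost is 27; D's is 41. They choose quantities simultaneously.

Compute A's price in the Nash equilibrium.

Firm A's profit: π = q_A(164 − 3q_A − 2q_D) − 27q_A.
∂π/∂q_A = 137 − 6q_A − 2q_D = 0 ⇒ q_A = 137/6 − (1/3)q_D.
Similarly q_D = 20.5 − (1/3)q_A.
Plugging q_D into A's best response: q_A = 137/6 − (1/3)(20.5 − (1/3)q_A) ⇒ (8/9)q_A = 16, so q_A = 18.
Then q_D = 20.5 − (1/3)·18 = 14.5.
P_A = 164 − 3·18 − 2·14.5 = 81.

81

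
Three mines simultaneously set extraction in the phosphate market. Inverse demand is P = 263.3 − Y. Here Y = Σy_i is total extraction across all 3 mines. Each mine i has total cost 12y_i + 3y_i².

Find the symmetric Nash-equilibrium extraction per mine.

A representative mine's profit is π_i = y_i(263.3 − Y) − 12y_i − 3y_i², with Y = y_i + Σ_{j≠i} y_j.
First-order condition: 251.3 − 8y_i − Σ_{j≠i} y_j = 0.
Imposing symmetry (y_j = y for all j) turns Σ_{j≠i} y_j into 2y, so 251.3 = 10y and y = 25.13.

25.13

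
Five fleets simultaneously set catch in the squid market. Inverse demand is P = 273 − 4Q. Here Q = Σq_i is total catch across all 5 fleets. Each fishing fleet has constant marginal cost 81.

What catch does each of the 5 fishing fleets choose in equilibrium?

8

A representative fishing fleet's profit is π_i = q_i(273 − 4Q) − 81q_i, with Q = q_i + Σ_{j≠i} q_j.
First-order condition: 192 − 8q_i − 4Σ_{j≠i} q_j = 0.
In a symmetric equilibrium every fishing fleet chooses the same q, so Σ_{j≠i} q_j = 4q. The condition becomes 192 − 24q = 0, giving q = 192/24 = 8.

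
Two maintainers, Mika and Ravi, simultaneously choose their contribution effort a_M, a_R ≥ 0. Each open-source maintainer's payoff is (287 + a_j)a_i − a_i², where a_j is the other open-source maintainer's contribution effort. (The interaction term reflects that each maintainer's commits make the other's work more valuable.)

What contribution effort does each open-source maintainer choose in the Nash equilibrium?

Mika's payoff is (287 + a_R)a_M − a_M².
∂π/∂a_M = 287 + a_R − 2a_M = 0, so a_M = 143.5 + 0.5a_R.
By symmetry a_R = a_M; substituting into the reaction function, 0.5a_M = 143.5 and a_M = 287.

287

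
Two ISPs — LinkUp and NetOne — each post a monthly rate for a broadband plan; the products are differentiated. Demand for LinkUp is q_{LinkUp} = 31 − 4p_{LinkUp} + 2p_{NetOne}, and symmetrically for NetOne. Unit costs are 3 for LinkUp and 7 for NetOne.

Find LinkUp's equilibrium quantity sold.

LinkUp's profit: π = (p_{LinkUp} − 3)(31 − 4p_{LinkUp} + 2p_{NetOne}).
∂π/∂p_{LinkUp} = 43 − 8p_{LinkUp} + 2p_{NetOne} = 0 ⇒ p_{LinkUp} = 5.375 + 0.25p_{NetOne}.
Similarly p_{NetOne} = 7.375 + 0.25p_{LinkUp}.
Solving the two reaction functions simultaneously: (1 − (0.25)(0.25))p_{LinkUp} = 5.375 + 0.25·7.375, so 0.9375p_{LinkUp} = 231/32 and p_{LinkUp} = 7.7.
Then p_{NetOne} = 7.375 + 0.25·7.7 = 9.3.
q_{LinkUp} = 31 − 4·7.7 + 2·9.3 = 18.8.

18.8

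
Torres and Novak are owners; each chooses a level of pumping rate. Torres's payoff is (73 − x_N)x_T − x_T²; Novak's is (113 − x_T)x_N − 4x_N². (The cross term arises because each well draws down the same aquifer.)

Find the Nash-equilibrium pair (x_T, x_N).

Expanding Torres's payoff: 73x_T − x_Nx_T − x_T².
∂π/∂x_T = 73 − x_N − 2x_T = 0, so x_T = 36.5 − 0.5x_N.
Likewise for Novak: x_N = 14.125 − 0.125x_T.
Plugging x_N into Torres's best response: x_T = 36.5 − 0.5(14.125 − 0.125x_T) ⇒ 0.9375x_T = 29.4375, so x_T = 31.4.
Then x_N = 14.125 − 0.125·31.4 = 10.2.

31.4, 10.2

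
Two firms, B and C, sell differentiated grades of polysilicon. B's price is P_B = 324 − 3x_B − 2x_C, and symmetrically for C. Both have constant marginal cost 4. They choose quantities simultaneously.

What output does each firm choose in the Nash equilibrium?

Firm B's profit: π = x_B(324 − 3x_B − 2x_C) − 4x_B.
∂π/∂x_B = 320 − 6x_B − 2x_C = 0 ⇒ x_B = 160/3 − (1/3)x_C.
The game is symmetric, so in equilibrium x_C = x_B: the reaction function gives (4/3)x_B = 160/3, hence x_B = 40.

40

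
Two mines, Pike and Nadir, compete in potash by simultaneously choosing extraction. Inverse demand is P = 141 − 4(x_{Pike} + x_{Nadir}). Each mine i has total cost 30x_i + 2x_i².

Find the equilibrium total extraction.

Mine Pike's profit: π = x_{Pike}(141 − 4(x_{Pike} + x_{Nadir})) − 30x_{Pike} − 2x_{Pike}².
∂π/∂x_{Pike} = 111 − 12x_{Pike} − 4x_{Nadir} = 0, so x_{Pike} = 9.25 − (1/3)x_{Nadir}.
Setting x_{Pike} = x_{Nadir} in the reaction function: x_{Pike} = 9.25 − (1/3)x_{Pike}, so x_{Pike} = 9.25 / (4/3) = 6.9375.
Total extraction: 6.9375 + 6.9375 = 13.875.

13.875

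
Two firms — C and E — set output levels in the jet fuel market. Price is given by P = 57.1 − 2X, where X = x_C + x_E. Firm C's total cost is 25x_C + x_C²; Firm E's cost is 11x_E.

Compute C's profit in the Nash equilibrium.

Firm C's profit: π = x_C(57.1 − 2(x_C + x_E)) − 25x_C − x_C².
∂π/∂x_C = 32.1 − 6x_C − 2x_E = 0, so x_C = 5.35 − (1/3)x_E.
For E: ∂π/∂x_E = 46.1 − 4x_E − 2x_C = 0 ⇒ x_E = 11.525 − 0.5x_C.
Substituting the second reaction function into the first: x_C = 5.35 − (1/3)(11.525 − 0.5x_C), which gives (5/6)x_C = 181/120 ⇒ x_C = 1.81.
Then x_E = 11.525 − 0.5·1.81 = 10.62.
Price P = 57.1 − 2·12.43 = 32.24.
C's profit: (32.24 − 25)·1.81 − (1.81)² = 9.8283.

9.8283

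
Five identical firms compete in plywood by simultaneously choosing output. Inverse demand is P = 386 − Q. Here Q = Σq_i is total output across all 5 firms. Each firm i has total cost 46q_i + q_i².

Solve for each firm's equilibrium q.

42.5

A representative firm's profit is π_i = q_i(386 − Q) − 46q_i − q_i², with Q = q_i + Σ_{j≠i} q_j.
First-order condition: 340 − 4q_i − Σ_{j≠i} q_j = 0.
Imposing symmetry (q_j = q for all j) turns Σ_{j≠i} q_j into 4q, so 340 = 8q and q = 42.5.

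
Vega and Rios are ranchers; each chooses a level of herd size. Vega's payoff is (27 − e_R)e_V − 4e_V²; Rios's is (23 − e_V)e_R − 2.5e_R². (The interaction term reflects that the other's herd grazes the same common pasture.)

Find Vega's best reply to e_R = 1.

Expanding Vega's payoff: 27e_V − e_Re_V − 4e_V².
∂π/∂e_V = 27 − e_R − 8e_V = 0, so e_V = 3.375 − 0.125e_R.
At e_R = 1: e_V = 3.375 − 0.125·1 = 3.25.

3.25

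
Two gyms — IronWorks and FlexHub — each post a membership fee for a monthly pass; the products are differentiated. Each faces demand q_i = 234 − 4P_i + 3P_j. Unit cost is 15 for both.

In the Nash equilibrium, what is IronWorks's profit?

IronWorks's profit: π = (P_{IronWorks} − 15)(234 − 4P_{IronWorks} + 3P_{FlexHub}).
∂π/∂P_{IronWorks} = 294 − 8P_{IronWorks} + 3P_{FlexHub} = 0 ⇒ P_{IronWorks} = 36.75 + 0.375P_{FlexHub}.
By symmetry P_{FlexHub} = P_{IronWorks}; substituting into the reaction function, 0.625P_{IronWorks} = 36.75 and P_{IronWorks} = 58.8.
q_{IronWorks} = 234 − 4·58.8 + 3·58.8 = 175.2.
Profit = (58.8 − 15)·175.2 = 7673.76.

7673.76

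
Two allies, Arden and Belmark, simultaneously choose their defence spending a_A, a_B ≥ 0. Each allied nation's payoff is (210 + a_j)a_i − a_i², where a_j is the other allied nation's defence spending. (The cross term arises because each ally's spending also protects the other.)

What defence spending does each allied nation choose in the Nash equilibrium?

Arden's payoff is (210 + a_B)a_A − a_A².
∂π/∂a_A = 210 + a_B − 2a_A = 0, so a_A = 105 + 0.5a_B.
The game is symmetric, so in equilibrium a_B = a_A: the reaction function gives 0.5a_A = 105, hence a_A = 210.

210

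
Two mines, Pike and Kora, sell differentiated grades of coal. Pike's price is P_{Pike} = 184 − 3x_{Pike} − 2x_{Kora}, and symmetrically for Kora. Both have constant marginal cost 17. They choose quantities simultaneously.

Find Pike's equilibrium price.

79.625

Mine Pike's profit: π = x_{Pike}(184 − 3x_{Pike} − 2x_{Kora}) − 17x_{Pike}.
∂π/∂x_{Pike} = 167 − 6x_{Pike} − 2x_{Kora} = 0 ⇒ x_{Pike} = 167/6 − (1/3)x_{Kora}.
By symmetry x_{Kora} = x_{Pike}; substituting into the reaction function, (4/3)x_{Pike} = 167/6 and x_{Pike} = 20.875.
P_{Pike} = 184 − 3·20.875 − 2·20.875 = 79.625.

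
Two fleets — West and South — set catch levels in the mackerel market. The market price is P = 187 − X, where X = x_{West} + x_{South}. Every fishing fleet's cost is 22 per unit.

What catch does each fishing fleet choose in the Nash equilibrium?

Fishing fleet West's profit: π = x_{West}(187 − (x_{West} + x_{South})) − 22x_{West}.
∂π/∂x_{West} = 165 − 2x_{West} − x_{South} = 0, so x_{West} = 82.5 − 0.5x_{South}.
By symmetry x_{South} = x_{West}; substituting into the reaction function, 1.5x_{West} = 82.5 and x_{West} = 55.

55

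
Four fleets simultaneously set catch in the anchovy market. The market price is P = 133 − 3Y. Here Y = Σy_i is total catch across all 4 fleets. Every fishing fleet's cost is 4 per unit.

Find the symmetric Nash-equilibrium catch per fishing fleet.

A representative fishing fleet's profit is π_i = y_i(133 − 3Y) − 4y_i, with Y = y_i + Σ_{j≠i} y_j.
First-order condition: 129 − 6y_i − 3Σ_{j≠i} y_j = 0.
In a symmetric equilibrium every fishing fleet chooses the same y, so Σ_{j≠i} y_j = 3y. The condition becomes 129 − 15y = 0, giving y = 129/15 = 8.6.

8.6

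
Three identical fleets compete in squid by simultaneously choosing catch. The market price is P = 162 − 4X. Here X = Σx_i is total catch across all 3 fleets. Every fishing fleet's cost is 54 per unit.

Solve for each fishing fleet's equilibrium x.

A representative fishing fleet's profit is π_i = x_i(162 − 4X) − 54x_i, with X = x_i + Σ_{j≠i} x_j.
First-order condition: 108 − 8x_i − 4Σ_{j≠i} x_j = 0.
With identical fishing fleets, set every x_j = x: then 108 − 8x − 8x = 0, i.e. x = 108/16 = 6.75.

6.75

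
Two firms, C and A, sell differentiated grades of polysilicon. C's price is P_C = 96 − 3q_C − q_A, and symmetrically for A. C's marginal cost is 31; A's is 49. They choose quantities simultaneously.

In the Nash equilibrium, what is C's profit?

288.12

Firm C's profit: π = q_C(96 − 3q_C − q_A) − 31q_C.
∂π/∂q_C = 65 − 6q_C − q_A = 0 ⇒ q_C = 65/6 − (1/6)q_A.
Similarly q_A = 47/6 − (1/6)q_C.
Plugging q_A into C's best response: q_C = 65/6 − (1/6)(47/6 − (1/6)q_C) ⇒ (35/36)q_C = 343/36, so q_C = 9.8.
Then q_A = 47/6 − (1/6)·9.8 = 6.2.
P_C = 96 − 3·9.8 − 6.2 = 60.4.
Profit = (60.4 − 31)·9.8 = 288.12.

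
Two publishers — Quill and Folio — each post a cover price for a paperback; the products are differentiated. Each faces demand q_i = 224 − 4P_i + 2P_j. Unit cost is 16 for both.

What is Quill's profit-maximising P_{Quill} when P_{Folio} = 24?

Quill's profit: π = (P_{Quill} − 16)(224 − 4P_{Quill} + 2P_{Folio}).
∂π/∂P_{Quill} = 288 − 8P_{Quill} + 2P_{Folio} = 0 ⇒ P_{Quill} = 36 + 0.25P_{Folio}.
At P_{Folio} = 24: P_{Quill} = 36 + 0.25·24 = 42.

42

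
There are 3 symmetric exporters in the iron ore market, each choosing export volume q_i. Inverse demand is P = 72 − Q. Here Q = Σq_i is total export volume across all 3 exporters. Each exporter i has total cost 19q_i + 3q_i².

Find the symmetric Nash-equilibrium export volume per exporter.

5.3

A representative exporter's profit is π_i = q_i(72 − Q) − 19q_i − 3q_i², with Q = q_i + Σ_{j≠i} q_j.
First-order condition: 53 − 8q_i − Σ_{j≠i} q_j = 0.
Imposing symmetry (q_j = q for all j) turns Σ_{j≠i} q_j into 2q, so 53 = 10q and q = 5.3.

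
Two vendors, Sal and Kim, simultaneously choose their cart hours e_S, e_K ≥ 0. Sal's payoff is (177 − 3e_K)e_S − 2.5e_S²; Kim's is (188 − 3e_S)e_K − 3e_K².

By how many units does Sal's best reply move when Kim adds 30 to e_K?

-18

Expanding Sal's payoff: 177e_S − 3e_Ke_S − 2.5e_S².
∂π/∂e_S = 177 − 3e_K − 5e_S = 0, so e_S = 35.4 − 0.6e_K.
The reaction-function slope is −0.6, so a 30-unit rise in e_K moves e_S by −0.6 × 30 = −18. Sal's best response falls — the actions are strategic substitutes.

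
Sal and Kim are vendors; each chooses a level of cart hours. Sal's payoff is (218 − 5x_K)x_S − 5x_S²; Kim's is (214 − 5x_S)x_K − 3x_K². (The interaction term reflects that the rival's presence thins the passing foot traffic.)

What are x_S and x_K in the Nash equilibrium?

Expanding Sal's payoff: 218x_S − 5x_Kx_S − 5x_S².
∂π/∂x_S = 218 − 5x_K − 10x_S = 0, so x_S = 21.8 − 0.5x_K.
Likewise for Kim: x_K = 107/3 − (5/6)x_S.
Plugging x_K into Sal's best response: x_S = 21.8 − 0.5(107/3 − (5/6)x_S) ⇒ (7/12)x_S = 119/30, so x_S = 6.8.
Then x_K = 107/3 − (5/6)·6.8 = 30.

6.8, 30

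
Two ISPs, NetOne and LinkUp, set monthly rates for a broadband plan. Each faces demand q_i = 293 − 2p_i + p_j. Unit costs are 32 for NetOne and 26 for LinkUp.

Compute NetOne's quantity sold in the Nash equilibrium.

172.4

NetOne's profit: π = (p_{NetOne} − 32)(293 − 2p_{NetOne} + p_{LinkUp}).
∂π/∂p_{NetOne} = 357 − 4p_{NetOne} + p_{LinkUp} = 0 ⇒ p_{NetOne} = 89.25 + 0.25p_{LinkUp}.
Similarly p_{LinkUp} = 86.25 + 0.25p_{NetOne}.
Substituting the second reaction function into the first: p_{NetOne} = 89.25 + 0.25(86.25 + 0.25p_{NetOne}), which gives 0.9375p_{NetOne} = 110.8125 ⇒ p_{NetOne} = 118.2.
Then p_{LinkUp} = 86.25 + 0.25·118.2 = 115.8.
q_{NetOne} = 293 − 2·118.2 + 115.8 = 172.4.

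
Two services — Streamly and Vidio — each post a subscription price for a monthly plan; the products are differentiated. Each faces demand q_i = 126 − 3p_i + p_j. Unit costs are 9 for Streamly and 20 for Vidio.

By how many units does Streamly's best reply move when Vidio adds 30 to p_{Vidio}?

Streamly's profit: π = (p_{Streamly} − 9)(126 − 3p_{Streamly} + p_{Vidio}).
∂π/∂p_{Streamly} = 153 − 6p_{Streamly} + p_{Vidio} = 0 ⇒ p_{Streamly} = 25.5 + (1/6)p_{Vidio}.
The reaction-function slope is 1/6, so a 30-unit rise in p_{Vidio} moves p_{Streamly} by 1/6 × 30 = 5. Streamly's best response rises — the actions are strategic complements.

5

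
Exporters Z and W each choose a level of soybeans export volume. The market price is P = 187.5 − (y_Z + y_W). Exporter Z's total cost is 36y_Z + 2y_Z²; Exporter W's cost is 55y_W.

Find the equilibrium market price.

113.5

Exporter Z's profit: π = y_Z(187.5 − (y_Z + y_W)) − 36y_Z − 2y_Z².
∂π/∂y_Z = 151.5 − 6y_Z − y_W = 0, so y_Z = 25.25 − (1/6)y_W.
For W: ∂π/∂y_W = 132.5 − 2y_W − y_Z = 0 ⇒ y_W = 66.25 − 0.5y_Z.
Solving the two reaction functions simultaneously: (1 − (−1/6)(−0.5))y_Z = 25.25 − (1/6)·66.25, so (11/12)y_Z = 341/24 and y_Z = 15.5.
Then y_W = 66.25 − 0.5·15.5 = 58.5.
Equilibrium price: P = 187.5 − 74 = 113.5.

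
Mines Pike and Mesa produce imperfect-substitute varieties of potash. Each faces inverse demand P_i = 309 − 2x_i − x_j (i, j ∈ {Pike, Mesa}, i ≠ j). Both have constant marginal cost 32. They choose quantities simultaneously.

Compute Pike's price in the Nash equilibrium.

142.8

Mine Pike's profit: π = x_{Pike}(309 − 2x_{Pike} − x_{Mesa}) − 32x_{Pike}.
∂π/∂x_{Pike} = 277 − 4x_{Pike} − x_{Mesa} = 0 ⇒ x_{Pike} = 69.25 − 0.25x_{Mesa}.
The game is symmetric, so in equilibrium x_{Mesa} = x_{Pike}: the reaction function gives 1.25x_{Pike} = 69.25, hence x_{Pike} = 55.4.
P_{Pike} = 309 − 2·55.4 − 55.4 = 142.8.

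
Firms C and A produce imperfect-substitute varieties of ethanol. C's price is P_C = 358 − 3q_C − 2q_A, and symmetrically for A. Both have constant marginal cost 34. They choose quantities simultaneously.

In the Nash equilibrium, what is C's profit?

Firm C's profit: π = q_C(358 − 3q_C − 2q_A) − 34q_C.
∂π/∂q_C = 324 − 6q_C − 2q_A = 0 ⇒ q_C = 54 − (1/3)q_A.
Setting q_C = q_A in the reaction function: q_C = 54 − (1/3)q_C, so q_C = 54 / (4/3) = 40.5.
P_C = 358 − 3·40.5 − 2·40.5 = 155.5.
Profit = (155.5 − 34)·40.5 = 4920.75.

4920.75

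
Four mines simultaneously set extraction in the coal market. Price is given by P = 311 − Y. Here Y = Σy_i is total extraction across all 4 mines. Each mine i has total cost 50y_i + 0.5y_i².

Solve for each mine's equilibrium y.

43.5

A representative mine's profit is π_i = y_i(311 − Y) − 50y_i − 0.5y_i², with Y = y_i + Σ_{j≠i} y_j.
First-order condition: 261 − 3y_i − Σ_{j≠i} y_j = 0.
In a symmetric equilibrium every mine chooses the same y, so Σ_{j≠i} y_j = 3y. The condition becomes 261 − 6y = 0, giving y = 261/6 = 43.5.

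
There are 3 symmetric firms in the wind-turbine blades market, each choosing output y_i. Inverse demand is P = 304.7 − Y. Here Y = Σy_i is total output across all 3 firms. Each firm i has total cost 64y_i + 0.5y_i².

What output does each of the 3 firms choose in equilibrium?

48.14

A representative firm's profit is π_i = y_i(304.7 − Y) − 64y_i − 0.5y_i², with Y = y_i + Σ_{j≠i} y_j.
First-order condition: 240.7 − 3y_i − Σ_{j≠i} y_j = 0.
Imposing symmetry (y_j = y for all j) turns Σ_{j≠i} y_j into 2y, so 240.7 = 5y and y = 48.14.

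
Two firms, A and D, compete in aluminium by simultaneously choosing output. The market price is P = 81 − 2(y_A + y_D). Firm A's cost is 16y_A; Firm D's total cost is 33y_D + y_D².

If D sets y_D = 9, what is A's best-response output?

Firm A's profit: π = y_A(81 − 2(y_A + y_D)) − 16y_A.
∂π/∂y_A = 65 − 4y_A − 2y_D = 0, so y_A = 16.25 − 0.5y_D.
At y_D = 9: y_A = 16.25 − 0.5·9 = 11.75.

11.75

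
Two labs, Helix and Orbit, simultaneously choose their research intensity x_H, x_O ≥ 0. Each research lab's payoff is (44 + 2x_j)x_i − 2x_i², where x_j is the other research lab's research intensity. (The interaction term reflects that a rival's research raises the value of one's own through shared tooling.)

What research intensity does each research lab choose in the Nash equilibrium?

22

Helix's payoff is (44 + 2x_O)x_H − 2x_H².
∂π/∂x_H = 44 + 2x_O − 4x_H = 0, so x_H = 11 + 0.5x_O.
The game is symmetric, so in equilibrium x_O = x_H: the reaction function gives 0.5x_H = 11, hence x_H = 22.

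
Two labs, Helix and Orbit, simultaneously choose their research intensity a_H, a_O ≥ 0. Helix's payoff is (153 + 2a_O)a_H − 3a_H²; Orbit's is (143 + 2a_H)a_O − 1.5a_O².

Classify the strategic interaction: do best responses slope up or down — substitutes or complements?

strategic complements

Expanding Helix's payoff: 153a_H + 2a_Oa_H − 3a_H².
∂π/∂a_H = 153 + 2a_O − 6a_H = 0, so a_H = 25.5 + (1/3)a_O.
The best-response slope da_H/da_O = 1/3 > 0: the reaction function is upward-sloping, so the choices are strategic complements.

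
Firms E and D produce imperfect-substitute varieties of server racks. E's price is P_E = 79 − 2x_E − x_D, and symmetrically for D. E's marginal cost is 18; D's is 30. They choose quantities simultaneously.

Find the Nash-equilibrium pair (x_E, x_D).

Firm E's profit: π = x_E(79 − 2x_E − x_D) − 18x_E.
∂π/∂x_E = 61 − 4x_E − x_D = 0 ⇒ x_E = 15.25 − 0.25x_D.
Similarly x_D = 12.25 − 0.25x_E.
Solving the two reaction functions simultaneously: (1 − (−0.25)(−0.25))x_E = 15.25 − 0.25·12.25, so 0.9375x_E = 12.1875 and x_E = 13.
Then x_D = 12.25 − 0.25·13 = 9.

13, 9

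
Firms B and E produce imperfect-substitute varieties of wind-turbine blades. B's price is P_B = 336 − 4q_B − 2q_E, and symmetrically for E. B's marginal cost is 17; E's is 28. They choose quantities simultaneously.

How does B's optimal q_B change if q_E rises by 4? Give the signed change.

-1

Firm B's profit: π = q_B(336 − 4q_B − 2q_E) − 17q_B.
∂π/∂q_B = 319 − 8q_B − 2q_E = 0 ⇒ q_B = 39.875 − 0.25q_E.
The reaction-function slope is −0.25, so a 4-unit rise in q_E moves q_B by −0.25 × 4 = −1. B's best response falls — the actions are strategic substitutes.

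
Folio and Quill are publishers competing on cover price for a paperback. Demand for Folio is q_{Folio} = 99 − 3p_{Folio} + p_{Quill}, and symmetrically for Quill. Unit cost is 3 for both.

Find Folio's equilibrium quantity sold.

55.8

Folio's profit: π = (p_{Folio} − 3)(99 − 3p_{Folio} + p_{Quill}).
∂π/∂p_{Folio} = 108 − 6p_{Folio} + p_{Quill} = 0 ⇒ p_{Folio} = 18 + (1/6)p_{Quill}.
By symmetry p_{Quill} = p_{Folio}; substituting into the reaction function, (5/6)p_{Folio} = 18 and p_{Folio} = 21.6.
q_{Folio} = 99 − 3·21.6 + 21.6 = 55.8.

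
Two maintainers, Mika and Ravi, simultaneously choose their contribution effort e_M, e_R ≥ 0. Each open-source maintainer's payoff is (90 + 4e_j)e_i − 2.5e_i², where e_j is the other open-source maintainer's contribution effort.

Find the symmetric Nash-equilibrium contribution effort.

90

Mika's payoff is (90 + 4e_R)e_M − 2.5e_M².
∂π/∂e_M = 90 + 4e_R − 5e_M = 0, so e_M = 18 + 0.8e_R.
Setting e_M = e_R in the reaction function: e_M = 18 + 0.8e_M, so e_M = 18 / 0.2 = 90.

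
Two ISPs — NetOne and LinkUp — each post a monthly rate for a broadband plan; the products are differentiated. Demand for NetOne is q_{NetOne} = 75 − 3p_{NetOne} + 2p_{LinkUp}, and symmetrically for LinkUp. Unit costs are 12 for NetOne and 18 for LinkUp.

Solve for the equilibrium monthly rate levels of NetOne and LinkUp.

28.875, 31.125

NetOne's profit: π = (p_{NetOne} − 12)(75 − 3p_{NetOne} + 2p_{LinkUp}).
∂π/∂p_{NetOne} = 111 − 6p_{NetOne} + 2p_{LinkUp} = 0 ⇒ p_{NetOne} = 18.5 + (1/3)p_{LinkUp}.
Similarly p_{LinkUp} = 21.5 + (1/3)p_{NetOne}.
Solving the two reaction functions simultaneously: (1 − (1/3)(1/3))p_{NetOne} = 18.5 + (1/3)·21.5, so (8/9)p_{NetOne} = 77/3 and p_{NetOne} = 28.875.
Then p_{LinkUp} = 21.5 + (1/3)·28.875 = 31.125.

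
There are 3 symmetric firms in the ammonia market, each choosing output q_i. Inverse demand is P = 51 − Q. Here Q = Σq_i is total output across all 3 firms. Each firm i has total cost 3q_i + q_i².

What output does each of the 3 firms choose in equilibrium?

8

A representative firm's profit is π_i = q_i(51 − Q) − 3q_i − q_i², with Q = q_i + Σ_{j≠i} q_j.
First-order condition: 48 − 4q_i − Σ_{j≠i} q_j = 0.
In a symmetric equilibrium every firm chooses the same q, so Σ_{j≠i} q_j = 2q. The condition becomes 48 − 6q = 0, giving q = 48/6 = 8.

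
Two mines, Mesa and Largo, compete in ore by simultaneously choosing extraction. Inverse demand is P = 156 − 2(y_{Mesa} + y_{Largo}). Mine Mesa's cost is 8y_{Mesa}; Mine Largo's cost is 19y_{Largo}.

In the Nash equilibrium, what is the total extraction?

47.5

Mine Mesa's profit: π = y_{Mesa}(156 − 2(y_{Mesa} + y_{Largo})) − 8y_{Mesa}.
∂π/∂y_{Mesa} = 148 − 4y_{Mesa} − 2y_{Largo} = 0, so y_{Mesa} = 37 − 0.5y_{Largo}.
By the same steps for Largo: y_{Largo} = 34.25 − 0.5y_{Mesa}.
Solving the two reaction functions simultaneously: (1 − (−0.5)(−0.5))y_{Mesa} = 37 − 0.5·34.25, so 0.75y_{Mesa} = 19.875 and y_{Mesa} = 26.5.
Then y_{Largo} = 34.25 − 0.5·26.5 = 21.
Total extraction: 26.5 + 21 = 47.5.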